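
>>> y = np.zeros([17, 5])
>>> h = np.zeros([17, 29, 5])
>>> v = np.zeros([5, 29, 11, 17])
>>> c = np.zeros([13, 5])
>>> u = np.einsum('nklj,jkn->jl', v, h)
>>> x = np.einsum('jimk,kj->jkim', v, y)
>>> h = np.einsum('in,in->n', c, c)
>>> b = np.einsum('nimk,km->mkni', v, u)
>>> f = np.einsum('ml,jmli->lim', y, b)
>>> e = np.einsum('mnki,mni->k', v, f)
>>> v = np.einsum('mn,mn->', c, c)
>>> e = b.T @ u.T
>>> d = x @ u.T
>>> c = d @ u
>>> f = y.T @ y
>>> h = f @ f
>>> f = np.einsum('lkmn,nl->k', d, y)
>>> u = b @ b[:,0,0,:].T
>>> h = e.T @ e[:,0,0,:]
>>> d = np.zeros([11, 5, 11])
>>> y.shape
(17, 5)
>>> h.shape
(17, 17, 5, 17)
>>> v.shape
()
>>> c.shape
(5, 17, 29, 11)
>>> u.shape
(11, 17, 5, 11)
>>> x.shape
(5, 17, 29, 11)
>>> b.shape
(11, 17, 5, 29)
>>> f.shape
(17,)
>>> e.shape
(29, 5, 17, 17)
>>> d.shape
(11, 5, 11)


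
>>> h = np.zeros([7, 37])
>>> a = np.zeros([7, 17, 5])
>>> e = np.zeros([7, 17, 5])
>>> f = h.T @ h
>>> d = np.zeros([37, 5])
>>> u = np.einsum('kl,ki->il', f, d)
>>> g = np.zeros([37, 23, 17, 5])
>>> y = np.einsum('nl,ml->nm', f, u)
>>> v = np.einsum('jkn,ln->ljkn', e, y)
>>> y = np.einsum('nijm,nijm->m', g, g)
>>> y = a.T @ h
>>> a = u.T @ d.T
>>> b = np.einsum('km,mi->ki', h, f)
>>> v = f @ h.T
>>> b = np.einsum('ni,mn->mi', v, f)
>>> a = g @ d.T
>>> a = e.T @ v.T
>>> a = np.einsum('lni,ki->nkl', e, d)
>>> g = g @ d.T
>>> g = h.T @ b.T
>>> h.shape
(7, 37)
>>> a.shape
(17, 37, 7)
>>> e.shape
(7, 17, 5)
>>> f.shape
(37, 37)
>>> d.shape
(37, 5)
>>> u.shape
(5, 37)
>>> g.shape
(37, 37)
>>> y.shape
(5, 17, 37)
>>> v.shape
(37, 7)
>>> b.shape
(37, 7)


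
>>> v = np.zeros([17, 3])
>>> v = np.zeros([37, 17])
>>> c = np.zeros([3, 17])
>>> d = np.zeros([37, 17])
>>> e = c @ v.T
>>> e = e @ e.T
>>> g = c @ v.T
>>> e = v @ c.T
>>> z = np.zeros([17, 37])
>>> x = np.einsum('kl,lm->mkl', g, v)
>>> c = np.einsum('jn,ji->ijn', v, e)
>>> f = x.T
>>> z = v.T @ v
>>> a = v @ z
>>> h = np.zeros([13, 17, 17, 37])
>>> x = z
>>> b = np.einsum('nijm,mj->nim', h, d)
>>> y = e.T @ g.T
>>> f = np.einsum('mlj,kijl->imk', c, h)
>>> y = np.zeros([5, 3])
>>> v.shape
(37, 17)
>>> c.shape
(3, 37, 17)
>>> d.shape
(37, 17)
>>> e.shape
(37, 3)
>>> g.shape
(3, 37)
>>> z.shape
(17, 17)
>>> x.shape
(17, 17)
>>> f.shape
(17, 3, 13)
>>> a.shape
(37, 17)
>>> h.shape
(13, 17, 17, 37)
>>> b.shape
(13, 17, 37)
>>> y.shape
(5, 3)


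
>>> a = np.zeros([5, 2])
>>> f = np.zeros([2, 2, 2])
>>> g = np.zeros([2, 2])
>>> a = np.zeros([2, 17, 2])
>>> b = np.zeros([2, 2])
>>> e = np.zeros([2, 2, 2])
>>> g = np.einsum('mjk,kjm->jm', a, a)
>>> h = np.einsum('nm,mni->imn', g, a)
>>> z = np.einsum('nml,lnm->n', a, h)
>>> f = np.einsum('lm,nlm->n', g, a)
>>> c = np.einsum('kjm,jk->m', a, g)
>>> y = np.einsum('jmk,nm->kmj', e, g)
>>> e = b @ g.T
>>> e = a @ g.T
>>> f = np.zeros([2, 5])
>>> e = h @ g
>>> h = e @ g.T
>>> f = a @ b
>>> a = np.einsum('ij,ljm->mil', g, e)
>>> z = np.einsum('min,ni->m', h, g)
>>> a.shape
(2, 17, 2)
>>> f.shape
(2, 17, 2)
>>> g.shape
(17, 2)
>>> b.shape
(2, 2)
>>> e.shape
(2, 2, 2)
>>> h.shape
(2, 2, 17)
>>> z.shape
(2,)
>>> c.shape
(2,)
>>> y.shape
(2, 2, 2)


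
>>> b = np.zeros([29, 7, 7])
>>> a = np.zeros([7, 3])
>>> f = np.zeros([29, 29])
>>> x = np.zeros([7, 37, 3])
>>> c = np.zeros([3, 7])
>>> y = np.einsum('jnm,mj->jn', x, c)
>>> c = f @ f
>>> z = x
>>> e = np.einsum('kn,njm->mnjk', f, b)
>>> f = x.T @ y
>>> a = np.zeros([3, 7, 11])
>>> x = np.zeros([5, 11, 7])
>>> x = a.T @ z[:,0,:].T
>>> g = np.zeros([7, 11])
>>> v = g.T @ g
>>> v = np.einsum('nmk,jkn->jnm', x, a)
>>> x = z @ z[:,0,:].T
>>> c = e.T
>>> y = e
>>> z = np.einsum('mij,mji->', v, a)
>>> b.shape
(29, 7, 7)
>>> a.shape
(3, 7, 11)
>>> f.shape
(3, 37, 37)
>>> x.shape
(7, 37, 7)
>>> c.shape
(29, 7, 29, 7)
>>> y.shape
(7, 29, 7, 29)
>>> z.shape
()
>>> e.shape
(7, 29, 7, 29)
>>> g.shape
(7, 11)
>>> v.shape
(3, 11, 7)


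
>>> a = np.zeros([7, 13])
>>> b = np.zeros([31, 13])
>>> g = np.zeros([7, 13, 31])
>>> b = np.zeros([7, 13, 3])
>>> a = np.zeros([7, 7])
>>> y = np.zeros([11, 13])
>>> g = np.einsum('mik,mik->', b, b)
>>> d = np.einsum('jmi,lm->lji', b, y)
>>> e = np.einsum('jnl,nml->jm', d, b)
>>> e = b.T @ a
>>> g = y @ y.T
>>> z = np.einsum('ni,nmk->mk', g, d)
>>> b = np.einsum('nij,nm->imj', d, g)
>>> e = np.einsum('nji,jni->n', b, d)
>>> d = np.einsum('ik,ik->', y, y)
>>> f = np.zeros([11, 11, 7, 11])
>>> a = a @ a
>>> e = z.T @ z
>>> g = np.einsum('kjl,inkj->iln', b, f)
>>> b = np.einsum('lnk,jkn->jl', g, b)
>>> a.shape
(7, 7)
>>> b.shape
(7, 11)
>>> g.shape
(11, 3, 11)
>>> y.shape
(11, 13)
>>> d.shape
()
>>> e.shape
(3, 3)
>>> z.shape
(7, 3)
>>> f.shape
(11, 11, 7, 11)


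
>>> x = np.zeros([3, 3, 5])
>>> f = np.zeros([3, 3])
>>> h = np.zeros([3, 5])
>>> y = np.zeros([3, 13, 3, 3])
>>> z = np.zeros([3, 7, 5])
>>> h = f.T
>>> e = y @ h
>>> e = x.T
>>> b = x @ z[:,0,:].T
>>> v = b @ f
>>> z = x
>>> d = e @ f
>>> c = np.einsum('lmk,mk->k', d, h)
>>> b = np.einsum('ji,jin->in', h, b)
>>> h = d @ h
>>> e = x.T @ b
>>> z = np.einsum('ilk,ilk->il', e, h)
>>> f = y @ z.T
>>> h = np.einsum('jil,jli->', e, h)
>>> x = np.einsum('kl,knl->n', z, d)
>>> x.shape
(3,)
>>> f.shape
(3, 13, 3, 5)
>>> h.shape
()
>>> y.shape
(3, 13, 3, 3)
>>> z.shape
(5, 3)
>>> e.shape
(5, 3, 3)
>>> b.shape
(3, 3)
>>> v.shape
(3, 3, 3)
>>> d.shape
(5, 3, 3)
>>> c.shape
(3,)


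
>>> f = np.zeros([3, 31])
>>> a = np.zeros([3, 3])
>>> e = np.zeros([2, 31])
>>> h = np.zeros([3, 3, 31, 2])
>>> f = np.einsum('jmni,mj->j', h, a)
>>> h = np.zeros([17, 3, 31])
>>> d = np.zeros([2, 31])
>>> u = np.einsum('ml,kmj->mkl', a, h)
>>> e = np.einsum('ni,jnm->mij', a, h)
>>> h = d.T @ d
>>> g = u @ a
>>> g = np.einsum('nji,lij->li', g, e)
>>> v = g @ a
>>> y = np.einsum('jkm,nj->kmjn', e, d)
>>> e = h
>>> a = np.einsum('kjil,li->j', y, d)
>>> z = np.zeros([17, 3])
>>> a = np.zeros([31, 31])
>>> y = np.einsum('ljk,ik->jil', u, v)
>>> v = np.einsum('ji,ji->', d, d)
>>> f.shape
(3,)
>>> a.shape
(31, 31)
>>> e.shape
(31, 31)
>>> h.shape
(31, 31)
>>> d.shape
(2, 31)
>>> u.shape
(3, 17, 3)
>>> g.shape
(31, 3)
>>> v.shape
()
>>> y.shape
(17, 31, 3)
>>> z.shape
(17, 3)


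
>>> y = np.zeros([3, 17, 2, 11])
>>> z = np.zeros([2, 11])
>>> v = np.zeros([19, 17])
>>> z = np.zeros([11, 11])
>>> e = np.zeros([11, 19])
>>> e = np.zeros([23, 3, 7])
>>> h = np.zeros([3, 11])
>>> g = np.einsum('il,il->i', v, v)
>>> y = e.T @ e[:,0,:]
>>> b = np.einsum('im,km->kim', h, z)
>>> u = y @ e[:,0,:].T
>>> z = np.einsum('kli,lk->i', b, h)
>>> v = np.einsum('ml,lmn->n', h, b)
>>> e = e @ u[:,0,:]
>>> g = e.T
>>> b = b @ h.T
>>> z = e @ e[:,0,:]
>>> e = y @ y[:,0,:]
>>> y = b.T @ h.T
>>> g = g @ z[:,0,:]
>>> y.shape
(3, 3, 3)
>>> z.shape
(23, 3, 23)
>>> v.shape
(11,)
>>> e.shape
(7, 3, 7)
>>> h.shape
(3, 11)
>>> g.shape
(23, 3, 23)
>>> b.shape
(11, 3, 3)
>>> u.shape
(7, 3, 23)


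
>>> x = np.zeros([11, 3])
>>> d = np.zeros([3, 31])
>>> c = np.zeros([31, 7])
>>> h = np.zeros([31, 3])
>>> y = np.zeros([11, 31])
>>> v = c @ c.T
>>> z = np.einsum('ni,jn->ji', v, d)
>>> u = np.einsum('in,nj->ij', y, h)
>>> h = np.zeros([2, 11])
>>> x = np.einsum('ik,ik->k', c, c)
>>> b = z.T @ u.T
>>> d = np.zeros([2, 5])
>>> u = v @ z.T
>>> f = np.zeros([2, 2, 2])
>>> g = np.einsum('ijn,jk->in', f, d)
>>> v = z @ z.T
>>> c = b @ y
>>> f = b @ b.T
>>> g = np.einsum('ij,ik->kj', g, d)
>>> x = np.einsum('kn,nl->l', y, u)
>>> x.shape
(3,)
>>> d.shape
(2, 5)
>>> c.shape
(31, 31)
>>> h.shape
(2, 11)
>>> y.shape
(11, 31)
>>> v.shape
(3, 3)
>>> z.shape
(3, 31)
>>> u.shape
(31, 3)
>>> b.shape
(31, 11)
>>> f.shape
(31, 31)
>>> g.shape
(5, 2)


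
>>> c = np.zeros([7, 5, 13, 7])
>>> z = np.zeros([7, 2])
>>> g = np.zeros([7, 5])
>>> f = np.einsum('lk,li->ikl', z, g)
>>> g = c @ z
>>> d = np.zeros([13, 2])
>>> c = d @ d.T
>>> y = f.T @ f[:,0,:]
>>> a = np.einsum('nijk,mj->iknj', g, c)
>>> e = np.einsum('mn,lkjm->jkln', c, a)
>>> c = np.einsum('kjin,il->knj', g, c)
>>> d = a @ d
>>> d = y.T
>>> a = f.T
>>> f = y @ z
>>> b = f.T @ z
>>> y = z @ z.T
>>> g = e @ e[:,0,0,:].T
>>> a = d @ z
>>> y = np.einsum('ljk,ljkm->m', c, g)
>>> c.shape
(7, 2, 5)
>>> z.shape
(7, 2)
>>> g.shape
(7, 2, 5, 7)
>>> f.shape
(7, 2, 2)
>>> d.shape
(7, 2, 7)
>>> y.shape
(7,)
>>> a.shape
(7, 2, 2)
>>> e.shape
(7, 2, 5, 13)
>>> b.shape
(2, 2, 2)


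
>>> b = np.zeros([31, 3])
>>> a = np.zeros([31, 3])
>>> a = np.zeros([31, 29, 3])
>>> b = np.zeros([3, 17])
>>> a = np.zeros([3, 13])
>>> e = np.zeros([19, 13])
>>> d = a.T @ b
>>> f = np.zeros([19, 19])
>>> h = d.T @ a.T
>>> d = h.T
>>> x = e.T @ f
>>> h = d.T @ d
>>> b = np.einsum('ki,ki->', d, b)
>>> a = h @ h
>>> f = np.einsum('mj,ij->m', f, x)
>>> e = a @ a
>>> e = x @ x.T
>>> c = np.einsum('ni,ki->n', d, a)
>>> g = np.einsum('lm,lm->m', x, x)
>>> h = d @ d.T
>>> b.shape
()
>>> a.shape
(17, 17)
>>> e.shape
(13, 13)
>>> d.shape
(3, 17)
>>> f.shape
(19,)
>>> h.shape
(3, 3)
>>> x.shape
(13, 19)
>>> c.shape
(3,)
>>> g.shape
(19,)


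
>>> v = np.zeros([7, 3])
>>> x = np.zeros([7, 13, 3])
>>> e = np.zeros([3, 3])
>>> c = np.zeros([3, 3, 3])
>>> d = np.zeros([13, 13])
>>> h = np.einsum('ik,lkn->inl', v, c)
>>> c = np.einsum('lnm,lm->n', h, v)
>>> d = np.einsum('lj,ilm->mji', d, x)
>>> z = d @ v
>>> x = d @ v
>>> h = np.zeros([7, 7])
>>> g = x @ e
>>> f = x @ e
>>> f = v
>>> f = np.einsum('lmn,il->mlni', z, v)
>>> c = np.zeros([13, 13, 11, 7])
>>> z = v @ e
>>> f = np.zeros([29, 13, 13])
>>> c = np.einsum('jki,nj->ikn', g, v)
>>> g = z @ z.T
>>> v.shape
(7, 3)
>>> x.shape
(3, 13, 3)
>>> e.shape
(3, 3)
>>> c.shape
(3, 13, 7)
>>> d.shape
(3, 13, 7)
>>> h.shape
(7, 7)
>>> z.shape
(7, 3)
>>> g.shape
(7, 7)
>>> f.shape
(29, 13, 13)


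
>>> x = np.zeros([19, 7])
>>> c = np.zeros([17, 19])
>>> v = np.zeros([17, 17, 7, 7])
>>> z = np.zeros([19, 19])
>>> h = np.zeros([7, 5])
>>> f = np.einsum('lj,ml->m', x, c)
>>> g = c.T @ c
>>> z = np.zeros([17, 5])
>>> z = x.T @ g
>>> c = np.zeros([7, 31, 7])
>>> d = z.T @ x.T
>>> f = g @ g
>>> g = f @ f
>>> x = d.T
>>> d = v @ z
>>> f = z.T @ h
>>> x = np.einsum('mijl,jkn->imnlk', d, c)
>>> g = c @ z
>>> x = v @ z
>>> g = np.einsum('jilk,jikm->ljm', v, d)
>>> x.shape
(17, 17, 7, 19)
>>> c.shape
(7, 31, 7)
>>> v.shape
(17, 17, 7, 7)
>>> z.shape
(7, 19)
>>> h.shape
(7, 5)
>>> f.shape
(19, 5)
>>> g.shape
(7, 17, 19)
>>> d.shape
(17, 17, 7, 19)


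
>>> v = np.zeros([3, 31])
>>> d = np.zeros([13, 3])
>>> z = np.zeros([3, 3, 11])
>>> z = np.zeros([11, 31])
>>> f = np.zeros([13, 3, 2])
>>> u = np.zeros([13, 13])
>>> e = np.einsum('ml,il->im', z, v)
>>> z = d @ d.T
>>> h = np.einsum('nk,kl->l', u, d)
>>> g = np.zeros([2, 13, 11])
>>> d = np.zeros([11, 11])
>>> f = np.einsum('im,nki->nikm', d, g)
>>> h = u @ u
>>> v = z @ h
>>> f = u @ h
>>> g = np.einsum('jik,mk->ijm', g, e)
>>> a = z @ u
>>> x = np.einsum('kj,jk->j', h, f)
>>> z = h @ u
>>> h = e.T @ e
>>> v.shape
(13, 13)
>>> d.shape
(11, 11)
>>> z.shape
(13, 13)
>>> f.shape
(13, 13)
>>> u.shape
(13, 13)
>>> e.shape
(3, 11)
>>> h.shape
(11, 11)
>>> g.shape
(13, 2, 3)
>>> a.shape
(13, 13)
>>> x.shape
(13,)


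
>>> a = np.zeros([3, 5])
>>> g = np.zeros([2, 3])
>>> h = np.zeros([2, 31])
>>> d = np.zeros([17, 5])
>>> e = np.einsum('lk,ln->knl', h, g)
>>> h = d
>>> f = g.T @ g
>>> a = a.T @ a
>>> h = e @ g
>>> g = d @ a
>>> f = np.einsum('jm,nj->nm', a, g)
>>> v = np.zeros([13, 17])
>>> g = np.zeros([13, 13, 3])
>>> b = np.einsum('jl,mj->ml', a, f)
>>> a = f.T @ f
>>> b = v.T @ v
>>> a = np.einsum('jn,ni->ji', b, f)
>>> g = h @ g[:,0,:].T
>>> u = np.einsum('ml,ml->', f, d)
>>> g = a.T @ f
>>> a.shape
(17, 5)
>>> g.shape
(5, 5)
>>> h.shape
(31, 3, 3)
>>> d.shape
(17, 5)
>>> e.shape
(31, 3, 2)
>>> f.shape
(17, 5)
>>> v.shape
(13, 17)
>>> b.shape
(17, 17)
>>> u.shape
()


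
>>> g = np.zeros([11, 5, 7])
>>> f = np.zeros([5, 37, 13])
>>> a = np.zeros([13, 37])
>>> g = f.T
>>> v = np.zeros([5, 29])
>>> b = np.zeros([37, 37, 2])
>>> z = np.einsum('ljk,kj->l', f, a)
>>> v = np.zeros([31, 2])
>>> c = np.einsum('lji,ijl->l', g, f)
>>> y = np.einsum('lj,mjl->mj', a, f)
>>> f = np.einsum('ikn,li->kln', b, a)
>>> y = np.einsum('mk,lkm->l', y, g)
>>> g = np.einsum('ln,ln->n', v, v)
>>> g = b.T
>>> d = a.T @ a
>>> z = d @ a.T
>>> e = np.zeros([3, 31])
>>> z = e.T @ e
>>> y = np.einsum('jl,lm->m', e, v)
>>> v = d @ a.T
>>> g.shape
(2, 37, 37)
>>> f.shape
(37, 13, 2)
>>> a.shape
(13, 37)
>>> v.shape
(37, 13)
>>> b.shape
(37, 37, 2)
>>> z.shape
(31, 31)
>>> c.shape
(13,)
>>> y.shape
(2,)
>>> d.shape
(37, 37)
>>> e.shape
(3, 31)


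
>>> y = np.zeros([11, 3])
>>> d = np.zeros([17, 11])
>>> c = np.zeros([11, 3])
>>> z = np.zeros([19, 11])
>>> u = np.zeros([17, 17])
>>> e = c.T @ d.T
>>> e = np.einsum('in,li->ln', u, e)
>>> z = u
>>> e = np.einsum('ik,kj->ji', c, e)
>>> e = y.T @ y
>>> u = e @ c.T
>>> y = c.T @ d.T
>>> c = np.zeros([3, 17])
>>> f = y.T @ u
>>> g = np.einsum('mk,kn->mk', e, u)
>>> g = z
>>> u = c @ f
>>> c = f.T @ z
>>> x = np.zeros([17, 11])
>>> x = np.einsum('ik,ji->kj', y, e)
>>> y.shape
(3, 17)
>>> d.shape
(17, 11)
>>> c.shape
(11, 17)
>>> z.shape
(17, 17)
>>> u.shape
(3, 11)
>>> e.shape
(3, 3)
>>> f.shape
(17, 11)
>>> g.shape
(17, 17)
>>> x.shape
(17, 3)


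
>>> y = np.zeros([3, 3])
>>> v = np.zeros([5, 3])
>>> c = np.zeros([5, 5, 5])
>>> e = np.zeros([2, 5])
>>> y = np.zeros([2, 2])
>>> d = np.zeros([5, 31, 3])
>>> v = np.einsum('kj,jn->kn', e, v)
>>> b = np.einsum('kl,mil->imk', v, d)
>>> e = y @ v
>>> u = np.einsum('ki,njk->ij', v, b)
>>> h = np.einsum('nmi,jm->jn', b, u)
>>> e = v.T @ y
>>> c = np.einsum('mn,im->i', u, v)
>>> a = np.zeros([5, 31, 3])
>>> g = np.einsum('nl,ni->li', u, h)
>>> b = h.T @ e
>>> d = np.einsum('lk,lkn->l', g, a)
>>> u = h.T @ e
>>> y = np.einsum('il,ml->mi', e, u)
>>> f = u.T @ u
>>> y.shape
(31, 3)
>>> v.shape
(2, 3)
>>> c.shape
(2,)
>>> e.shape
(3, 2)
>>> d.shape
(5,)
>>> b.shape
(31, 2)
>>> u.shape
(31, 2)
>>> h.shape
(3, 31)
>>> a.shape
(5, 31, 3)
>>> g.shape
(5, 31)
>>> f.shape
(2, 2)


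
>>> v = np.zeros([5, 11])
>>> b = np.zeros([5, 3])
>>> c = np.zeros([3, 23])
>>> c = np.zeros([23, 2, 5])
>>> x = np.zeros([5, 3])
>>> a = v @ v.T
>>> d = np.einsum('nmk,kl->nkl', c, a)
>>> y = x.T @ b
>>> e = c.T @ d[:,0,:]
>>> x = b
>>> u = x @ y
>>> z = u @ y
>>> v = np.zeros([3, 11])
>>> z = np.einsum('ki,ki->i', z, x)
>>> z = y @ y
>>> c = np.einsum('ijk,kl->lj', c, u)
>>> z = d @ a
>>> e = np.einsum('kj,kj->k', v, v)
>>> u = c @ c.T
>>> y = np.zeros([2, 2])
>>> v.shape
(3, 11)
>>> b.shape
(5, 3)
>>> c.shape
(3, 2)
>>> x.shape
(5, 3)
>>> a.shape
(5, 5)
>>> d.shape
(23, 5, 5)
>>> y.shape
(2, 2)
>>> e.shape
(3,)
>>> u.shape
(3, 3)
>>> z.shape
(23, 5, 5)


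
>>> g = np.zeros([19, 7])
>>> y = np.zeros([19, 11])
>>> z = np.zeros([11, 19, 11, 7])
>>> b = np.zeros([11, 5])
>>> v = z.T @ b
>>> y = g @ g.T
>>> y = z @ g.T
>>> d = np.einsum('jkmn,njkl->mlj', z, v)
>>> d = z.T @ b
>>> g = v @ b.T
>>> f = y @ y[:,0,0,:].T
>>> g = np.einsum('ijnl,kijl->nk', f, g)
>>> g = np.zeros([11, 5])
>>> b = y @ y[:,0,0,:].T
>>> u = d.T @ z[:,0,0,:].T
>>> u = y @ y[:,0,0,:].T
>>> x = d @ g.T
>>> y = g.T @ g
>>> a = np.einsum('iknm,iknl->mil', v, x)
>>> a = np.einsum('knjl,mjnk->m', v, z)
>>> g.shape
(11, 5)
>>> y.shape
(5, 5)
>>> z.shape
(11, 19, 11, 7)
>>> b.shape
(11, 19, 11, 11)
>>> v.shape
(7, 11, 19, 5)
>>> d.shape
(7, 11, 19, 5)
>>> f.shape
(11, 19, 11, 11)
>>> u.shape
(11, 19, 11, 11)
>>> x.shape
(7, 11, 19, 11)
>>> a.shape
(11,)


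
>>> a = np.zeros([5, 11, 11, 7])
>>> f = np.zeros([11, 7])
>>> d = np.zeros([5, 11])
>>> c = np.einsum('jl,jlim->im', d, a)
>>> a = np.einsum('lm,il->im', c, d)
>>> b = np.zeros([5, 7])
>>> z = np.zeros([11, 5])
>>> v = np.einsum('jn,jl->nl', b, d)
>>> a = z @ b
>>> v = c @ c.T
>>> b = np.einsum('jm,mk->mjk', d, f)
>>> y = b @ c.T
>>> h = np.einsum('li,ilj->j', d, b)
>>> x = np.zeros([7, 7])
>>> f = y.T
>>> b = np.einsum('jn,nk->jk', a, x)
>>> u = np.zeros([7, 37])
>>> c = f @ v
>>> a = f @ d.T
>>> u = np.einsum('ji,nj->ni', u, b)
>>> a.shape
(11, 5, 5)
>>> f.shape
(11, 5, 11)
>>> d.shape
(5, 11)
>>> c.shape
(11, 5, 11)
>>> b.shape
(11, 7)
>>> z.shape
(11, 5)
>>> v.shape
(11, 11)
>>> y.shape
(11, 5, 11)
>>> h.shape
(7,)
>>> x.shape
(7, 7)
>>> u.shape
(11, 37)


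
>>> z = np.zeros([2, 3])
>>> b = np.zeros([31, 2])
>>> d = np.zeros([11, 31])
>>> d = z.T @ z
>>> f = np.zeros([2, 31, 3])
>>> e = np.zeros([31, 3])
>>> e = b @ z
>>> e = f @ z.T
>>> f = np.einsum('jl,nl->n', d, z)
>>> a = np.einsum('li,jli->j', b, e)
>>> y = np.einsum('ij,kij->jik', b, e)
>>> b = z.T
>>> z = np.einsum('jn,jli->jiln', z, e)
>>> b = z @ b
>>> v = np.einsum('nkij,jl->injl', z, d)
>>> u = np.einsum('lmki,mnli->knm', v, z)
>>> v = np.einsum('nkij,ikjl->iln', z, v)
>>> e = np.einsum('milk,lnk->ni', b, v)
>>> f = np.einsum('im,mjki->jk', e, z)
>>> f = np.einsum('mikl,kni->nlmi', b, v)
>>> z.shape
(2, 2, 31, 3)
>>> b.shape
(2, 2, 31, 2)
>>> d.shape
(3, 3)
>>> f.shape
(3, 2, 2, 2)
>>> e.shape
(3, 2)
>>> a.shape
(2,)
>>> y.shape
(2, 31, 2)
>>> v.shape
(31, 3, 2)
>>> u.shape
(3, 2, 2)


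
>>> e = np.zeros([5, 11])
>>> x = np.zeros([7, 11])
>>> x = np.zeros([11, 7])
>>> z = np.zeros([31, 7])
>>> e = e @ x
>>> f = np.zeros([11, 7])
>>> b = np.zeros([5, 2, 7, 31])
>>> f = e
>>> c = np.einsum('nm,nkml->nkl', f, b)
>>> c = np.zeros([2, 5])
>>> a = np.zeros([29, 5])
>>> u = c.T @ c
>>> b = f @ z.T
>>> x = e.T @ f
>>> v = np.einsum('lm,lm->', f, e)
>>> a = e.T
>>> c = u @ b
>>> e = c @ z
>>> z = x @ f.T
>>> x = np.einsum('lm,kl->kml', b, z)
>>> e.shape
(5, 7)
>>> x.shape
(7, 31, 5)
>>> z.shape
(7, 5)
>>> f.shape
(5, 7)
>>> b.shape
(5, 31)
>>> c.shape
(5, 31)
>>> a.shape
(7, 5)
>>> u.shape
(5, 5)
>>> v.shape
()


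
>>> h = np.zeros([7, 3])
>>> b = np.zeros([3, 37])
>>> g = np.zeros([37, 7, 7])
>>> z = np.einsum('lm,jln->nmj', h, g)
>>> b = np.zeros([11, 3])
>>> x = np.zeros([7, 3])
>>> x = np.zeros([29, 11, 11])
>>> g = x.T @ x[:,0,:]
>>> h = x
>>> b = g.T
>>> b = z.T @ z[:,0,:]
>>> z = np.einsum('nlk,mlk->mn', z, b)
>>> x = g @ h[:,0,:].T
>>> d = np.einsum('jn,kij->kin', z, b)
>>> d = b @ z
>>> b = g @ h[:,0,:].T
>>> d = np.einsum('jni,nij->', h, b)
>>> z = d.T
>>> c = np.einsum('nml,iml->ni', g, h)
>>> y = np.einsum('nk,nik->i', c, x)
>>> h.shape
(29, 11, 11)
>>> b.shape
(11, 11, 29)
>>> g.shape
(11, 11, 11)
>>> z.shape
()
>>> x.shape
(11, 11, 29)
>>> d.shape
()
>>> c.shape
(11, 29)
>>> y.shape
(11,)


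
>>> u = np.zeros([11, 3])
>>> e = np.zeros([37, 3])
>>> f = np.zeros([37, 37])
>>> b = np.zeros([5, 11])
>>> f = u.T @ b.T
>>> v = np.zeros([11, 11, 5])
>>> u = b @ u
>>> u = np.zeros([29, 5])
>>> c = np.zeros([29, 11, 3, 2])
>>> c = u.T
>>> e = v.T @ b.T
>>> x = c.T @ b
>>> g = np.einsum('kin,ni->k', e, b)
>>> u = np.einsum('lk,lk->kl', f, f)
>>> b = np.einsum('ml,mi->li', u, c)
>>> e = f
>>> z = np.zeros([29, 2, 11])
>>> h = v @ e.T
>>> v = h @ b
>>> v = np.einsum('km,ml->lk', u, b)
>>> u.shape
(5, 3)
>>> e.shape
(3, 5)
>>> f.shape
(3, 5)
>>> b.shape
(3, 29)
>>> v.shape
(29, 5)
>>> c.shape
(5, 29)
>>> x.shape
(29, 11)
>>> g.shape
(5,)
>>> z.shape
(29, 2, 11)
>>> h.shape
(11, 11, 3)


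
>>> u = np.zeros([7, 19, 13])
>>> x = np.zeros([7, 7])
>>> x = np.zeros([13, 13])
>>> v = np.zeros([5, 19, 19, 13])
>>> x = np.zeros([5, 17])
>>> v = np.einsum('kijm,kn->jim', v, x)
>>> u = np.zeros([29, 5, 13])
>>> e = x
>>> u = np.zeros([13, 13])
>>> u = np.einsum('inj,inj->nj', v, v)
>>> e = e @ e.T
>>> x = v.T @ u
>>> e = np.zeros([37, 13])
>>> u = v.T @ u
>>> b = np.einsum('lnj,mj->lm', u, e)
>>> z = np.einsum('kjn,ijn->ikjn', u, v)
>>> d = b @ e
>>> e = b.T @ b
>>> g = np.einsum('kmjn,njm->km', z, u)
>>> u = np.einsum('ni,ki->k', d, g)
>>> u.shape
(19,)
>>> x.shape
(13, 19, 13)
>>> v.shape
(19, 19, 13)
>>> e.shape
(37, 37)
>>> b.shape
(13, 37)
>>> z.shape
(19, 13, 19, 13)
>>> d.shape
(13, 13)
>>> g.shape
(19, 13)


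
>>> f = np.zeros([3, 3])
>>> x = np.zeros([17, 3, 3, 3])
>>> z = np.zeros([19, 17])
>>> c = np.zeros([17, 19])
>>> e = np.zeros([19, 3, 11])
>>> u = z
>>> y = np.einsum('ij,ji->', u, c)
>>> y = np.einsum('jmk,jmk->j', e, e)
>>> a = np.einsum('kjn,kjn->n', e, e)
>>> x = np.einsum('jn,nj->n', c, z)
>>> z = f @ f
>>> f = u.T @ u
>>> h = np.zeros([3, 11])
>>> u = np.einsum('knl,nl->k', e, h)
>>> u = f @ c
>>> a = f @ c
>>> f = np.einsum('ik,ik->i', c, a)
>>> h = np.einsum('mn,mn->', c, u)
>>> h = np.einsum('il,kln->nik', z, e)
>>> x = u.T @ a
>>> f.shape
(17,)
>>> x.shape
(19, 19)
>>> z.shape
(3, 3)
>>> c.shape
(17, 19)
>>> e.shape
(19, 3, 11)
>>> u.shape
(17, 19)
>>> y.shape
(19,)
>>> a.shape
(17, 19)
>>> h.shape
(11, 3, 19)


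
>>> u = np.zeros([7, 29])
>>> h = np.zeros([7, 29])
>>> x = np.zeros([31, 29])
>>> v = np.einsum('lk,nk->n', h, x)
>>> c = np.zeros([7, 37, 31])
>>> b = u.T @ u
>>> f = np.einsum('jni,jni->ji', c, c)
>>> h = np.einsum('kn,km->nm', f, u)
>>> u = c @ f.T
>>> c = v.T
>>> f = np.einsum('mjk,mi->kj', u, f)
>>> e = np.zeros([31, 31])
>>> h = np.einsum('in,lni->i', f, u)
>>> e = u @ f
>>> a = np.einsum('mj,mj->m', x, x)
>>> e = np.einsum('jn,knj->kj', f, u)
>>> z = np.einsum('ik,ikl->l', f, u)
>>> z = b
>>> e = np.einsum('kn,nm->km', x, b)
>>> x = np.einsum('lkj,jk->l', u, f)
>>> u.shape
(7, 37, 7)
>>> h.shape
(7,)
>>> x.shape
(7,)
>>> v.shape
(31,)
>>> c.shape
(31,)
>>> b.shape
(29, 29)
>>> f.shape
(7, 37)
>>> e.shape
(31, 29)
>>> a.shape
(31,)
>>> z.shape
(29, 29)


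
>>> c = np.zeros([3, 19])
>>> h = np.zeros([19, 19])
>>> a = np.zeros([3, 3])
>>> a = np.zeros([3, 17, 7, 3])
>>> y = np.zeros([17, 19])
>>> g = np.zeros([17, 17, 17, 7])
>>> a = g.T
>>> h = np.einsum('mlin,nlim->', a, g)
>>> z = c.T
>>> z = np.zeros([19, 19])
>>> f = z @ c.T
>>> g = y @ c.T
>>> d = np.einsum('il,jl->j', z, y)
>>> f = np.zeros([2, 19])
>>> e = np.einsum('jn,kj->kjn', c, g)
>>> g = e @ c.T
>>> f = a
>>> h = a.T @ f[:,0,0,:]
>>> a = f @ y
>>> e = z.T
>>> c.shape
(3, 19)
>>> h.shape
(17, 17, 17, 17)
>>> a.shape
(7, 17, 17, 19)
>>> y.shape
(17, 19)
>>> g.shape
(17, 3, 3)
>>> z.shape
(19, 19)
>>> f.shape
(7, 17, 17, 17)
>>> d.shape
(17,)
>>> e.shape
(19, 19)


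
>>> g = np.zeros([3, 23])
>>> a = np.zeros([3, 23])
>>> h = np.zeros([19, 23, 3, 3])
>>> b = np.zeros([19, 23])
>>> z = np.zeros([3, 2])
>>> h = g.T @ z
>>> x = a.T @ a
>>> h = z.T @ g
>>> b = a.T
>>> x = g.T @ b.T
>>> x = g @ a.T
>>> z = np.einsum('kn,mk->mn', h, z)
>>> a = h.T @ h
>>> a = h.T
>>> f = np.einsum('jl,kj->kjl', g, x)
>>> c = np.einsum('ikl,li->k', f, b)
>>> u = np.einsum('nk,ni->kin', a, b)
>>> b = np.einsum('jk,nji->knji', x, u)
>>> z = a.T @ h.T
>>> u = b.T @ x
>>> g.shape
(3, 23)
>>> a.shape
(23, 2)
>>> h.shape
(2, 23)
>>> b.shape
(3, 2, 3, 23)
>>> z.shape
(2, 2)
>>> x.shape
(3, 3)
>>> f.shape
(3, 3, 23)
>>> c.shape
(3,)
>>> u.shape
(23, 3, 2, 3)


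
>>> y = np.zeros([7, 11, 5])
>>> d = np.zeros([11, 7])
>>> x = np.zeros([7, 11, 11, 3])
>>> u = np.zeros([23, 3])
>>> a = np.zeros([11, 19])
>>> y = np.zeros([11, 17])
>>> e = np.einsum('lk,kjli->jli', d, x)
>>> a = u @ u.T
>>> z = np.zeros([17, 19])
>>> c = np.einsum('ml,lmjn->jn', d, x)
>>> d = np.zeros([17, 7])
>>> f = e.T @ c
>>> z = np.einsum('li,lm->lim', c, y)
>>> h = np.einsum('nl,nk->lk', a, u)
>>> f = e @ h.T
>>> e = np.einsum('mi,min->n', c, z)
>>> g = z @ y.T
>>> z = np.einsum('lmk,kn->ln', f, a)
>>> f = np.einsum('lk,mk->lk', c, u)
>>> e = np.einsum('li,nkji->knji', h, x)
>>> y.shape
(11, 17)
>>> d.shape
(17, 7)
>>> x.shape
(7, 11, 11, 3)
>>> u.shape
(23, 3)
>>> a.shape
(23, 23)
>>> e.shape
(11, 7, 11, 3)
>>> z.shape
(11, 23)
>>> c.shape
(11, 3)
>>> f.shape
(11, 3)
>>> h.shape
(23, 3)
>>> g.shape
(11, 3, 11)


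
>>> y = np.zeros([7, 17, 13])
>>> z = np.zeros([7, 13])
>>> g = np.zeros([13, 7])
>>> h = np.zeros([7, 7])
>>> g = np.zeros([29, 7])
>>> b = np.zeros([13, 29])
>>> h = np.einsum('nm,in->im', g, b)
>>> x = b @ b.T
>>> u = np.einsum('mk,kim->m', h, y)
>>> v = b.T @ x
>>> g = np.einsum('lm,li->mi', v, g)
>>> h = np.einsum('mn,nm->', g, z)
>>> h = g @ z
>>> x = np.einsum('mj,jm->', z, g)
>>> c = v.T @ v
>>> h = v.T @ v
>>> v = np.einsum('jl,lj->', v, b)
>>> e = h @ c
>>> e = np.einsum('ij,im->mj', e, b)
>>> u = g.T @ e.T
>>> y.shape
(7, 17, 13)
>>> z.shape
(7, 13)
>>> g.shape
(13, 7)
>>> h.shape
(13, 13)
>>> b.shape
(13, 29)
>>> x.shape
()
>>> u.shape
(7, 29)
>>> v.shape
()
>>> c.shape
(13, 13)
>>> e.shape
(29, 13)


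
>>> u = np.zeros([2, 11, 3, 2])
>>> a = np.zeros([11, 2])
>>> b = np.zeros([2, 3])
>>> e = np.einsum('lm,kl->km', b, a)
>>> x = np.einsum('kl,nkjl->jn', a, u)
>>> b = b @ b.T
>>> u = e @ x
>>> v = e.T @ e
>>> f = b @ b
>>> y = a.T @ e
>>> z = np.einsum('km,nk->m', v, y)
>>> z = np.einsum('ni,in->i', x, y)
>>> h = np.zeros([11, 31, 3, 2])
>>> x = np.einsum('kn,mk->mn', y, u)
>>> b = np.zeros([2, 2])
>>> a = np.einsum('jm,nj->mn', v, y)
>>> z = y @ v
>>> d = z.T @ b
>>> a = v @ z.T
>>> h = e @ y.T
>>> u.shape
(11, 2)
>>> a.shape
(3, 2)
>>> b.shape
(2, 2)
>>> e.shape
(11, 3)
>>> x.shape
(11, 3)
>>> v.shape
(3, 3)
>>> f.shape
(2, 2)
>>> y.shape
(2, 3)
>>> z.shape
(2, 3)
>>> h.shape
(11, 2)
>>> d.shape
(3, 2)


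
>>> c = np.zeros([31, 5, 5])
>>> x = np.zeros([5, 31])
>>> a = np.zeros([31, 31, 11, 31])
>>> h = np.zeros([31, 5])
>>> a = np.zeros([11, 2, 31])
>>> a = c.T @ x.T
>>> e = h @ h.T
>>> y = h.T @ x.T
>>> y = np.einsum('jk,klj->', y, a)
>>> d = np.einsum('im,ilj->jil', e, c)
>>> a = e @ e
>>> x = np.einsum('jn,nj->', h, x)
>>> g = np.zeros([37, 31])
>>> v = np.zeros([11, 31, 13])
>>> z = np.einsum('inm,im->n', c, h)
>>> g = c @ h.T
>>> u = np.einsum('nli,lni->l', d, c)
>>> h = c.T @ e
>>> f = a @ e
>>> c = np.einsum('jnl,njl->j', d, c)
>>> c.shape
(5,)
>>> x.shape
()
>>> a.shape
(31, 31)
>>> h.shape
(5, 5, 31)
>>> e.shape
(31, 31)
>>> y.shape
()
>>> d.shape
(5, 31, 5)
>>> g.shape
(31, 5, 31)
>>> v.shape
(11, 31, 13)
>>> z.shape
(5,)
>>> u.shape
(31,)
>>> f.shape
(31, 31)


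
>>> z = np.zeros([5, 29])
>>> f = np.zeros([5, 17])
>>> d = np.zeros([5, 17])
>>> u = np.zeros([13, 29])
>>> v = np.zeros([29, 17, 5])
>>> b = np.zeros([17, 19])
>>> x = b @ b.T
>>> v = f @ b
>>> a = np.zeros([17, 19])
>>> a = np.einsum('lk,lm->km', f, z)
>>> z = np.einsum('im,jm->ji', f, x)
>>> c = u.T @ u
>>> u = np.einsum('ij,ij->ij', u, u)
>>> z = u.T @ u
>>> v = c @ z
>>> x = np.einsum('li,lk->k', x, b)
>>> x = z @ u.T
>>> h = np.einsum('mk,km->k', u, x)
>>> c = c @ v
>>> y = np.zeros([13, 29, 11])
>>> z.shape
(29, 29)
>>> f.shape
(5, 17)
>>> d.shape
(5, 17)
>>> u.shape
(13, 29)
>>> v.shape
(29, 29)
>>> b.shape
(17, 19)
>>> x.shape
(29, 13)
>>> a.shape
(17, 29)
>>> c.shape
(29, 29)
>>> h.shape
(29,)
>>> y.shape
(13, 29, 11)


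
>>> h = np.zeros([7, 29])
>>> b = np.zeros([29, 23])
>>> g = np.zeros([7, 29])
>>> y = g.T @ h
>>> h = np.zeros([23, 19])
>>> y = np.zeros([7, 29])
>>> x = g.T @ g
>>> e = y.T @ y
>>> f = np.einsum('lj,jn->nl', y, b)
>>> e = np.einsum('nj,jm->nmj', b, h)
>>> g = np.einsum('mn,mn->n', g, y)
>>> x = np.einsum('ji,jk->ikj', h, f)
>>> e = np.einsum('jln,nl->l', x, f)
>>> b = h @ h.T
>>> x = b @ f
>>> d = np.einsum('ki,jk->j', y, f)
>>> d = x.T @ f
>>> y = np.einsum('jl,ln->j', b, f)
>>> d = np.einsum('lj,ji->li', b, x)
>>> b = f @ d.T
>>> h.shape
(23, 19)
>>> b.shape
(23, 23)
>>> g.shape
(29,)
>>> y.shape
(23,)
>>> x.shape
(23, 7)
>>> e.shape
(7,)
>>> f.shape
(23, 7)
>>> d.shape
(23, 7)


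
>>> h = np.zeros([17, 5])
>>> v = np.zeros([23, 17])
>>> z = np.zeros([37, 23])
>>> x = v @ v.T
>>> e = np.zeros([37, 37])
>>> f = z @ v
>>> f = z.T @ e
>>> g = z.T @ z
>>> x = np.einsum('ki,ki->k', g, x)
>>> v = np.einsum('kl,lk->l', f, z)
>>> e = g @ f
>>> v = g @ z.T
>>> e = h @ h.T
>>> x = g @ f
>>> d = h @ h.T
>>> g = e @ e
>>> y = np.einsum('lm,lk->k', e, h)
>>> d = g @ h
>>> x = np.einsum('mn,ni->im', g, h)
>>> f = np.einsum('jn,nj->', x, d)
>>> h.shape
(17, 5)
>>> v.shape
(23, 37)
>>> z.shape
(37, 23)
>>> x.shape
(5, 17)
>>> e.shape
(17, 17)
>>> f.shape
()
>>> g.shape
(17, 17)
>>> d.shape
(17, 5)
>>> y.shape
(5,)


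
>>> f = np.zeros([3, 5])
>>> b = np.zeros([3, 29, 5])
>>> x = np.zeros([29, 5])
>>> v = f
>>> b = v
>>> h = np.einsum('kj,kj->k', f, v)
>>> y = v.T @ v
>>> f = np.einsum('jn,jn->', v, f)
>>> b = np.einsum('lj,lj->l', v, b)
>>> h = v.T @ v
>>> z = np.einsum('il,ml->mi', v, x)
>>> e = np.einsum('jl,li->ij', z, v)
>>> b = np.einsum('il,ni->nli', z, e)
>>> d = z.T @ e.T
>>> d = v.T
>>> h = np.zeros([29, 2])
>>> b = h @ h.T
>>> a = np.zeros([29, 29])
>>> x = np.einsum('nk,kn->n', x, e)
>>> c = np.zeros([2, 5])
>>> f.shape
()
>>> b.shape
(29, 29)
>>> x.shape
(29,)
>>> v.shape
(3, 5)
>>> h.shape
(29, 2)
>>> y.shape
(5, 5)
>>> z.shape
(29, 3)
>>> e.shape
(5, 29)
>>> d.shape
(5, 3)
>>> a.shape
(29, 29)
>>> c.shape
(2, 5)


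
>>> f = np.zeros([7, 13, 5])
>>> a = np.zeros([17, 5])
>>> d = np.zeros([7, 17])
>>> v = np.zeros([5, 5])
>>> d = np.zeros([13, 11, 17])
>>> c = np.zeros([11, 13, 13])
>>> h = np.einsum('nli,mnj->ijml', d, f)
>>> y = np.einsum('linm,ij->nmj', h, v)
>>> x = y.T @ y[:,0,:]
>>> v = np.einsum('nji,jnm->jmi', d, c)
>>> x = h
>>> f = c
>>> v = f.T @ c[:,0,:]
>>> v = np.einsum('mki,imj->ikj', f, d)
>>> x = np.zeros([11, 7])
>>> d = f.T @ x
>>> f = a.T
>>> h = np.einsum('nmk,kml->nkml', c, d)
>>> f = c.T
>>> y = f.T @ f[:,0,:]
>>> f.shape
(13, 13, 11)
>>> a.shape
(17, 5)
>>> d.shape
(13, 13, 7)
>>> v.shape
(13, 13, 17)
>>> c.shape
(11, 13, 13)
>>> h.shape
(11, 13, 13, 7)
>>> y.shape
(11, 13, 11)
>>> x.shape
(11, 7)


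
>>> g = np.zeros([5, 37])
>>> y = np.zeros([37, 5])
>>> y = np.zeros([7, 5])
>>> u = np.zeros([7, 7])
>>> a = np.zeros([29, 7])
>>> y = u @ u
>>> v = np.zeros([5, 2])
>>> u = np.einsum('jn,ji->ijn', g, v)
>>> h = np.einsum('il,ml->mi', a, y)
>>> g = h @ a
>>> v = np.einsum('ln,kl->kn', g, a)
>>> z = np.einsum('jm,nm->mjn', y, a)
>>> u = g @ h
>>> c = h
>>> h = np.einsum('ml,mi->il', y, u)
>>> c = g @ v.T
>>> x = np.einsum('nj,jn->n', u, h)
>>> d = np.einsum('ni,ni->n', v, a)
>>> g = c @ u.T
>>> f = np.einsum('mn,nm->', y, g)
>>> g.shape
(7, 7)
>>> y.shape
(7, 7)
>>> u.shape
(7, 29)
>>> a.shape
(29, 7)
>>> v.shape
(29, 7)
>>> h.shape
(29, 7)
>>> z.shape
(7, 7, 29)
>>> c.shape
(7, 29)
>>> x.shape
(7,)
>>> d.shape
(29,)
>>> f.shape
()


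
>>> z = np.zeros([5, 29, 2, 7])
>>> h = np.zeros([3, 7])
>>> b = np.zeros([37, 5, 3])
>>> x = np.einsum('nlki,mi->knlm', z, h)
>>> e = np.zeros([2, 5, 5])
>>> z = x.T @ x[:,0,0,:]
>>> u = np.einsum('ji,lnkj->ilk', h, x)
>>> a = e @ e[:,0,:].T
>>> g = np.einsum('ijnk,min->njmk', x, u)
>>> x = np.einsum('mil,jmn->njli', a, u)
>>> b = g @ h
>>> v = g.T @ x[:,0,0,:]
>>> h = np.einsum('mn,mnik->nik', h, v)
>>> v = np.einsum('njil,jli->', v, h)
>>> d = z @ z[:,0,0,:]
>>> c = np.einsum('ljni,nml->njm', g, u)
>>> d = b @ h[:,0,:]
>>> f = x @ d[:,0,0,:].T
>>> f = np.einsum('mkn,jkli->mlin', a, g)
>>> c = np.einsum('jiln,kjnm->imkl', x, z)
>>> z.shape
(3, 29, 5, 3)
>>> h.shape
(7, 5, 5)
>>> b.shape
(29, 5, 7, 7)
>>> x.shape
(29, 7, 2, 5)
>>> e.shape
(2, 5, 5)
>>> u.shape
(7, 2, 29)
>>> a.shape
(2, 5, 2)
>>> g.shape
(29, 5, 7, 3)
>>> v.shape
()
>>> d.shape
(29, 5, 7, 5)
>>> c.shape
(7, 3, 3, 2)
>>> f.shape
(2, 7, 3, 2)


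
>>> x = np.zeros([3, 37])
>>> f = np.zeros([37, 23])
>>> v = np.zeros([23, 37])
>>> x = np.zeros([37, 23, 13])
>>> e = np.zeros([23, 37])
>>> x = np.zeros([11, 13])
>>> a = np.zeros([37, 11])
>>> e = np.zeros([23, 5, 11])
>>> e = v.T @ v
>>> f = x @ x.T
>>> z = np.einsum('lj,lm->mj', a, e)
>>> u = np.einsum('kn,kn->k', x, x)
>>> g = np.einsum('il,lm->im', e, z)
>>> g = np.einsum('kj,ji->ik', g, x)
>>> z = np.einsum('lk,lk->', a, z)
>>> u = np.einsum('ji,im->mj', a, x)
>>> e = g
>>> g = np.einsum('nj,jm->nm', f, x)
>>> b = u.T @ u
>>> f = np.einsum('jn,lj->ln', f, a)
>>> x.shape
(11, 13)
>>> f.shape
(37, 11)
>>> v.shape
(23, 37)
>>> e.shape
(13, 37)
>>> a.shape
(37, 11)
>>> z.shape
()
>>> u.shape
(13, 37)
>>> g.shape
(11, 13)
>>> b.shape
(37, 37)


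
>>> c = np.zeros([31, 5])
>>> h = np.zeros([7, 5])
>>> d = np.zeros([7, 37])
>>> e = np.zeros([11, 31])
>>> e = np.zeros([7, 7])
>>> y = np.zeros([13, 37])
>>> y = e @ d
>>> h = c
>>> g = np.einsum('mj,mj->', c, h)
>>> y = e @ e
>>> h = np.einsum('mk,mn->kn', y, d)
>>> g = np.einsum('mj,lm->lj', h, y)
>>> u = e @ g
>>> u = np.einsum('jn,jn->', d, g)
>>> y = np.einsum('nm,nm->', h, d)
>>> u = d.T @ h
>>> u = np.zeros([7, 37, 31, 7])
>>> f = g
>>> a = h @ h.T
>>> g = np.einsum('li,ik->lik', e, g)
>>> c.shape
(31, 5)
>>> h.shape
(7, 37)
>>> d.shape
(7, 37)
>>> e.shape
(7, 7)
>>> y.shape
()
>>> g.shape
(7, 7, 37)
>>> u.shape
(7, 37, 31, 7)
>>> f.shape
(7, 37)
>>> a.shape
(7, 7)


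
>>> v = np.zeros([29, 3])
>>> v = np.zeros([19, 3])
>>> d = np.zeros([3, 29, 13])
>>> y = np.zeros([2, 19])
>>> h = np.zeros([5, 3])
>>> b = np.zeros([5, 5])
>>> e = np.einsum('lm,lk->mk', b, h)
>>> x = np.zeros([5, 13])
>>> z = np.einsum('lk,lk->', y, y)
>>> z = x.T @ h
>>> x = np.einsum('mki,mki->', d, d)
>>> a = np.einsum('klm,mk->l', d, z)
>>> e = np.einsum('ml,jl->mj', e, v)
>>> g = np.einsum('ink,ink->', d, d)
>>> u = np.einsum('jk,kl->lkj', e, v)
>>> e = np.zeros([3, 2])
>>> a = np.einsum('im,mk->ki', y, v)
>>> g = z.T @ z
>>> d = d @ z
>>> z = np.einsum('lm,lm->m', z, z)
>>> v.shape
(19, 3)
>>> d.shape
(3, 29, 3)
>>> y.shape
(2, 19)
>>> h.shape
(5, 3)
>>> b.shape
(5, 5)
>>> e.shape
(3, 2)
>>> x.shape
()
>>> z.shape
(3,)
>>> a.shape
(3, 2)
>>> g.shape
(3, 3)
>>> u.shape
(3, 19, 5)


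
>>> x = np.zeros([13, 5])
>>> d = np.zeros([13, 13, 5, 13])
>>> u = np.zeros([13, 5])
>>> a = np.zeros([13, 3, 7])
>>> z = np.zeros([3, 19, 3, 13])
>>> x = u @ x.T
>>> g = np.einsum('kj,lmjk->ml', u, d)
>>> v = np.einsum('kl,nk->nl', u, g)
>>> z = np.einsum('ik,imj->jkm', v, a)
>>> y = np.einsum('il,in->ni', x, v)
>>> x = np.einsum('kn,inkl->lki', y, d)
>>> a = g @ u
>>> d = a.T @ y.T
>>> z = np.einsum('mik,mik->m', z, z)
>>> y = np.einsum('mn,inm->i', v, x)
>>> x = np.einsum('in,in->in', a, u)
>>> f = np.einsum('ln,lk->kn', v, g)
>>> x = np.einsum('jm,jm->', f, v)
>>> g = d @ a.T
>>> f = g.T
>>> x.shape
()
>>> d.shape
(5, 5)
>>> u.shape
(13, 5)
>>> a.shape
(13, 5)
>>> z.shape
(7,)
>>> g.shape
(5, 13)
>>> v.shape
(13, 5)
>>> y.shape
(13,)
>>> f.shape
(13, 5)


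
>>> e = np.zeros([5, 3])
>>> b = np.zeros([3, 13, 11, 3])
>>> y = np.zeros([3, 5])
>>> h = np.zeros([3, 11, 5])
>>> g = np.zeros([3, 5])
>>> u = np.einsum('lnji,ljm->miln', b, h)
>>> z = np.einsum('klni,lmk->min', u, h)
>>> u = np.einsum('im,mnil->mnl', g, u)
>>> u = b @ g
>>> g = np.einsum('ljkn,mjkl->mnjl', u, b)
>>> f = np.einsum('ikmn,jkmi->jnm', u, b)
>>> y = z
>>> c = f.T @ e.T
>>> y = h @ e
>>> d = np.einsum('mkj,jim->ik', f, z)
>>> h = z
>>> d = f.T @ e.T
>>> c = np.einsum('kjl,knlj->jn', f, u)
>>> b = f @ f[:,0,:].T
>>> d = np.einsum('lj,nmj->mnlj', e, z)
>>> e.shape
(5, 3)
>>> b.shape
(3, 5, 3)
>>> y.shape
(3, 11, 3)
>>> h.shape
(11, 13, 3)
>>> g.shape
(3, 5, 13, 3)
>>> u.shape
(3, 13, 11, 5)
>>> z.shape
(11, 13, 3)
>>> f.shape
(3, 5, 11)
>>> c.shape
(5, 13)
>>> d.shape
(13, 11, 5, 3)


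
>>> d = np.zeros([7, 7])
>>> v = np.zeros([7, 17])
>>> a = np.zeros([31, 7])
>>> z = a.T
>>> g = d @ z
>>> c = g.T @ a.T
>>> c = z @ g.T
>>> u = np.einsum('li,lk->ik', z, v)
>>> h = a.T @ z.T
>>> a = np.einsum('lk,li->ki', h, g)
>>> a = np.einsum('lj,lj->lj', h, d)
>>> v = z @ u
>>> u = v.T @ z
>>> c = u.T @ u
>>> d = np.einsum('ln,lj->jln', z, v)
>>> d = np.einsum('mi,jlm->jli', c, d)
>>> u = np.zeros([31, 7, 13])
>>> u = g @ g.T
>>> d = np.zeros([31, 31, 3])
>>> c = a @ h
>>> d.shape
(31, 31, 3)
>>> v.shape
(7, 17)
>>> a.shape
(7, 7)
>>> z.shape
(7, 31)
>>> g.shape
(7, 31)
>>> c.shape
(7, 7)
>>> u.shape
(7, 7)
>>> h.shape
(7, 7)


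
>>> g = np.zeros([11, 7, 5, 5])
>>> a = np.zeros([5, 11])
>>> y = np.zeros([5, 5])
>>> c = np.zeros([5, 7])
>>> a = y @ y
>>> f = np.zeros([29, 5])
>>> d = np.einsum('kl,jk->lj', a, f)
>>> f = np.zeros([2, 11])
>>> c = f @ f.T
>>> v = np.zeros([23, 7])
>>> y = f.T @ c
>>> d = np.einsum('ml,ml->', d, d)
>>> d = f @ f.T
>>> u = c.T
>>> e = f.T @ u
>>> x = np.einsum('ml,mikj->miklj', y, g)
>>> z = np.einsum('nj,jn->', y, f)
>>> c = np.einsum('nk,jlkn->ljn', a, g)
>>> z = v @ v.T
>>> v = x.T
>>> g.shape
(11, 7, 5, 5)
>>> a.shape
(5, 5)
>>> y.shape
(11, 2)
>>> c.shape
(7, 11, 5)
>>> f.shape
(2, 11)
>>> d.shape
(2, 2)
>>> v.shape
(5, 2, 5, 7, 11)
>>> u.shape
(2, 2)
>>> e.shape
(11, 2)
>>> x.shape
(11, 7, 5, 2, 5)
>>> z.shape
(23, 23)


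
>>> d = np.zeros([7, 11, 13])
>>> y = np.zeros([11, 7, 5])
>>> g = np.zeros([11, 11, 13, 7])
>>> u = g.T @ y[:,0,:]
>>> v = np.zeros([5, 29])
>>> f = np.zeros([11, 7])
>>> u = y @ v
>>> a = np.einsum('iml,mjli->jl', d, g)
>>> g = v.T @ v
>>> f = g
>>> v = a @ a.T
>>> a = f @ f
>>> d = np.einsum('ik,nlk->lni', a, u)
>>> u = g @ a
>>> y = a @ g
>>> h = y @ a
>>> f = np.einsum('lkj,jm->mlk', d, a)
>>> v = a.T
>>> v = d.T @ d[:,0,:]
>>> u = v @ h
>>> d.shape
(7, 11, 29)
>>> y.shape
(29, 29)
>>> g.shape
(29, 29)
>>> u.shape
(29, 11, 29)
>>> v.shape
(29, 11, 29)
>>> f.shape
(29, 7, 11)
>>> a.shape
(29, 29)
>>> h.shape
(29, 29)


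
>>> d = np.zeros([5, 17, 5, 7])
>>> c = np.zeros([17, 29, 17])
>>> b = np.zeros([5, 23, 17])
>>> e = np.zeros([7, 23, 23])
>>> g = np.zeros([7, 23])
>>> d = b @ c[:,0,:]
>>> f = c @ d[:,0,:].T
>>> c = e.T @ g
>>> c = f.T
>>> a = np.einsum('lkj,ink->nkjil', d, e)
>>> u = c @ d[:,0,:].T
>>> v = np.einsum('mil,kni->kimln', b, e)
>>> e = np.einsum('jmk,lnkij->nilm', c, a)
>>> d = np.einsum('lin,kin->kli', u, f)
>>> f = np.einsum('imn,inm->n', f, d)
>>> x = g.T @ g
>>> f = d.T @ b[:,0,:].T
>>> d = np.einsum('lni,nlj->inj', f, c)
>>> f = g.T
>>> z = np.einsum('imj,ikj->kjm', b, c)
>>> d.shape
(5, 5, 17)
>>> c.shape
(5, 29, 17)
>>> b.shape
(5, 23, 17)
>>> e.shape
(23, 7, 23, 29)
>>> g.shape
(7, 23)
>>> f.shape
(23, 7)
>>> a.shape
(23, 23, 17, 7, 5)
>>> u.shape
(5, 29, 5)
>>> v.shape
(7, 23, 5, 17, 23)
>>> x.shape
(23, 23)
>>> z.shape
(29, 17, 23)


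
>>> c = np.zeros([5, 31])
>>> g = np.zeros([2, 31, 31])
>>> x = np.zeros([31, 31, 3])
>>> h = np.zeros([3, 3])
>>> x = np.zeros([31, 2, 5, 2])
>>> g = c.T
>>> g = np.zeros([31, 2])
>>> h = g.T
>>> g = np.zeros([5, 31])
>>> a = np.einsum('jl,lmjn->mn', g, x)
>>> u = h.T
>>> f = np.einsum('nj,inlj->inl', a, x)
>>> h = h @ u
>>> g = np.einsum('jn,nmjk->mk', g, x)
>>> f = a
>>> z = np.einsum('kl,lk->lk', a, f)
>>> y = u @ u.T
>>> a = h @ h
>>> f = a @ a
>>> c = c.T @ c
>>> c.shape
(31, 31)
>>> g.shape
(2, 2)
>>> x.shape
(31, 2, 5, 2)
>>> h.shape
(2, 2)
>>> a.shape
(2, 2)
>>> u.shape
(31, 2)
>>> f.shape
(2, 2)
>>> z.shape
(2, 2)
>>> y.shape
(31, 31)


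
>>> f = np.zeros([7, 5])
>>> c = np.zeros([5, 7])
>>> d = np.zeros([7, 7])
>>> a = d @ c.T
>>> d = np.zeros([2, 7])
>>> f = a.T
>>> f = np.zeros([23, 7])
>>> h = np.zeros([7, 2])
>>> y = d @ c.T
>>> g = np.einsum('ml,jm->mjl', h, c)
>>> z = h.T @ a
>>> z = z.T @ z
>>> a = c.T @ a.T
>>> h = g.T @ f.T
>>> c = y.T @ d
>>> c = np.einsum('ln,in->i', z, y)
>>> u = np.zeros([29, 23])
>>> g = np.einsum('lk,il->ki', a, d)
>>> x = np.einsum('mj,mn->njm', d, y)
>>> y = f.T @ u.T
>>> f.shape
(23, 7)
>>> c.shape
(2,)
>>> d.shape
(2, 7)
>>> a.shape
(7, 7)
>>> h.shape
(2, 5, 23)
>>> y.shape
(7, 29)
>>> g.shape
(7, 2)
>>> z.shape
(5, 5)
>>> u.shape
(29, 23)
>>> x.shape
(5, 7, 2)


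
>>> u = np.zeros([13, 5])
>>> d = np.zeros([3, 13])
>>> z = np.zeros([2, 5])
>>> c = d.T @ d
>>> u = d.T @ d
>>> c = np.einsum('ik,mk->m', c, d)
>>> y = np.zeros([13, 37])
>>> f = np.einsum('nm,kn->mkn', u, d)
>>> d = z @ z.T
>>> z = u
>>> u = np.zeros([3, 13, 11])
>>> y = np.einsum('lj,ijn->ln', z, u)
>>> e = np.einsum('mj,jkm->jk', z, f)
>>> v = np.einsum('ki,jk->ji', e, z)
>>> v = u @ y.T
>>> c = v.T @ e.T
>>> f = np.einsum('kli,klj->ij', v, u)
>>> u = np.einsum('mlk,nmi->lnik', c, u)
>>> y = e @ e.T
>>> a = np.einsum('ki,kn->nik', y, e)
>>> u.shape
(13, 3, 11, 13)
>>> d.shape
(2, 2)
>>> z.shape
(13, 13)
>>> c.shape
(13, 13, 13)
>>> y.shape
(13, 13)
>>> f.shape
(13, 11)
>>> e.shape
(13, 3)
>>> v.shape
(3, 13, 13)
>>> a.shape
(3, 13, 13)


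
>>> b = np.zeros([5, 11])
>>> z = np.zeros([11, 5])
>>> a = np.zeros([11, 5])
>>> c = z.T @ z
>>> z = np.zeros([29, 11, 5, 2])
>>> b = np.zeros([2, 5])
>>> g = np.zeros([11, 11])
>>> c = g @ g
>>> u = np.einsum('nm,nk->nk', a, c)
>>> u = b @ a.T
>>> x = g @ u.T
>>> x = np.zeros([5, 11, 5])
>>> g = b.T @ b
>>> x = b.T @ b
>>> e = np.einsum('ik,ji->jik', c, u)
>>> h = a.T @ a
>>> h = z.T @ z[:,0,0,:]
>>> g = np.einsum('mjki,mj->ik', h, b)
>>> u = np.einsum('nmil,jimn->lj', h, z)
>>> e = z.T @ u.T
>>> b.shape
(2, 5)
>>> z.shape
(29, 11, 5, 2)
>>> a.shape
(11, 5)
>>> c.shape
(11, 11)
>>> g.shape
(2, 11)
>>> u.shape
(2, 29)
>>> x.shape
(5, 5)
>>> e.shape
(2, 5, 11, 2)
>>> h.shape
(2, 5, 11, 2)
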